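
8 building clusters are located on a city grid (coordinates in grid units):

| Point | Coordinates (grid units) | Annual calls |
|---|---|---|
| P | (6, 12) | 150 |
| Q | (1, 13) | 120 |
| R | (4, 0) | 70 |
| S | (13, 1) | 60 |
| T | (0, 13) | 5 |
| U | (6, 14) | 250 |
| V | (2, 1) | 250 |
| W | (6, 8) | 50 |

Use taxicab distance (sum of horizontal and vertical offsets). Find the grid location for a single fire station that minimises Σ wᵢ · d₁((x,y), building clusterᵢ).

(6, 12)

Manhattan distance separates: Σwᵢ(|x−xᵢ|+|y−yᵢ|) = Σwᵢ|x−xᵢ| + Σwᵢ|y−yᵢ|, so x and y are optimised independently as 1-D weighted medians.
Total weight W = 955; half = 477.5.
x-coordinate, sorted with cumulative weight:
  x=0 (T, w=5) cum 5
  x=1 (Q, w=120) cum 125
  x=2 (V, w=250) cum 375
  x=4 (R, w=70) cum 445
  x=6 (P, w=150) cum 595  ← median
  x=6 (U, w=250) cum 845
  x=6 (W, w=50) cum 895
  x=13 (S, w=60) cum 955
⇒ x* = 6
y-coordinate, sorted with cumulative weight:
  y=0 (R, w=70) cum 70
  y=1 (S, w=60) cum 130
  y=1 (V, w=250) cum 380
  y=8 (W, w=50) cum 430
  y=12 (P, w=150) cum 580  ← median
  y=13 (Q, w=120) cum 700
  y=13 (T, w=5) cum 705
  y=14 (U, w=250) cum 955
⇒ y* = 12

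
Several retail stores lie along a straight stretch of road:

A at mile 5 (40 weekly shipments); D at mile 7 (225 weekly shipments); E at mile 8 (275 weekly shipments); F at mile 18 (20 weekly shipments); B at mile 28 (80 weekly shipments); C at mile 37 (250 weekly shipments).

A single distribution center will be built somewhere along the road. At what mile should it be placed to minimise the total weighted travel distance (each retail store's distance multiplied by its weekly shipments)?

For a sum of weighted absolute distances on a line, the optimum is the weighted median (not the mean). Total weight W = 890; half-weight = 445.
Sort by position and accumulate weight:
  mile 5 (A, w=40) → cum 40
  mile 7 (D, w=225) → cum 265
  mile 8 (E, w=275) → cum 540  ≥ 445 → median here
  mile 18 (F, w=20) → cum 560
  mile 28 (B, w=80) → cum 640
  mile 37 (C, w=250) → cum 890
Optimal location: mile 8.

x = 8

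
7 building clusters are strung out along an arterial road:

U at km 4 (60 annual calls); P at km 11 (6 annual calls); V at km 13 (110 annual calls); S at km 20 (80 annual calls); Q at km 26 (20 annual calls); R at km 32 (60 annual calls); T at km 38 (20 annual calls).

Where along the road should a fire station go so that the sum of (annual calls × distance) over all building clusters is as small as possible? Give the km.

x = 20

For a sum of weighted absolute distances on a line, the optimum is the weighted median (not the mean). Total weight W = 356; half-weight = 178.
Sort by position and accumulate weight:
  km 4 (U, w=60) → cum 60
  km 11 (P, w=6) → cum 66
  km 13 (V, w=110) → cum 176
  km 20 (S, w=80) → cum 256  ≥ 178 → median here
  km 26 (Q, w=20) → cum 276
  km 32 (R, w=60) → cum 336
  km 38 (T, w=20) → cum 356
Optimal location: km 20.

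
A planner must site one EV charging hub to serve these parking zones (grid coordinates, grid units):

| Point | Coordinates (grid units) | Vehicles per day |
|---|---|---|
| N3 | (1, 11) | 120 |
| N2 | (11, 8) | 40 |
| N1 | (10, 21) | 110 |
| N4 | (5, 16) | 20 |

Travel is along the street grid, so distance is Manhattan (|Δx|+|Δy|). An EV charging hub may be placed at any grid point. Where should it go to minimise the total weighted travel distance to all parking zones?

(10, 11)

Manhattan distance separates: Σwᵢ(|x−xᵢ|+|y−yᵢ|) = Σwᵢ|x−xᵢ| + Σwᵢ|y−yᵢ|, so x and y are optimised independently as 1-D weighted medians.
Total weight W = 290; half = 145.
x-coordinate, sorted with cumulative weight:
  x=1 (N3, w=120) cum 120
  x=5 (N4, w=20) cum 140
  x=10 (N1, w=110) cum 250  ← median
  x=11 (N2, w=40) cum 290
⇒ x* = 10
y-coordinate, sorted with cumulative weight:
  y=8 (N2, w=40) cum 40
  y=11 (N3, w=120) cum 160  ← median
  y=16 (N4, w=20) cum 180
  y=21 (N1, w=110) cum 290
⇒ y* = 11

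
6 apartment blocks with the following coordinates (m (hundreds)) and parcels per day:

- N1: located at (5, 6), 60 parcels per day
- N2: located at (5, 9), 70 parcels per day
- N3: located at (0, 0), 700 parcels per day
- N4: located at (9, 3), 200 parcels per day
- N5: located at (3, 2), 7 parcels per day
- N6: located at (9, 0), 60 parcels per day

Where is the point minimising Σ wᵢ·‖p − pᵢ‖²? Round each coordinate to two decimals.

(2.74, 1.46)

The minimiser of Σwᵢ‖p−pᵢ‖² is the weighted centroid p* = (Σwᵢpᵢ)/(Σwᵢ).
Σwᵢ = 1097.
Σwᵢxᵢ = 60·5 + 70·5 + 700·0 + 200·9 + 7·3 + 60·9 = 3011.
Σwᵢyᵢ = 60·6 + 70·9 + 700·0 + 200·3 + 7·2 + 60·0 = 1604.
x* = 3011/1097 = 2.74, y* = 1604/1097 = 1.46.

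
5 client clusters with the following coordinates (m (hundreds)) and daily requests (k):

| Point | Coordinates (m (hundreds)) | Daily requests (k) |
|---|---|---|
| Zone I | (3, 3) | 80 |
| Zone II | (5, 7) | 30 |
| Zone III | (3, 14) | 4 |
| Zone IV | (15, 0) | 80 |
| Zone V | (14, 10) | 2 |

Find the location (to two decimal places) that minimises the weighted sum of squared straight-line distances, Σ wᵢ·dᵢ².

(8.32, 2.68)

The minimiser of Σwᵢ‖p−pᵢ‖² is the weighted centroid p* = (Σwᵢpᵢ)/(Σwᵢ).
Σwᵢ = 196.
Σwᵢxᵢ = 80·3 + 30·5 + 4·3 + 80·15 + 2·14 = 1630.
Σwᵢyᵢ = 80·3 + 30·7 + 4·14 + 80·0 + 2·10 = 526.
x* = 1630/196 = 8.32, y* = 526/196 = 2.68.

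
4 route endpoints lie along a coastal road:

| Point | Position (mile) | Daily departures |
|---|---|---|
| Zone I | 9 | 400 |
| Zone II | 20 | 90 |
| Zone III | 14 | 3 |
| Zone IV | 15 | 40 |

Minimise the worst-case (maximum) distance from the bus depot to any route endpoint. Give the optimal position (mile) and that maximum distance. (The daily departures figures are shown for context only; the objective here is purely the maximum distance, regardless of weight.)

The 1-center on a line is the midpoint of the two extreme points: leftmost at 9, rightmost at 20.
Optimal location = (9 + 20)/2 = 14.5; maximum distance = (20 − 9)/2 = 5.5.

location 14.5, max distance 5.5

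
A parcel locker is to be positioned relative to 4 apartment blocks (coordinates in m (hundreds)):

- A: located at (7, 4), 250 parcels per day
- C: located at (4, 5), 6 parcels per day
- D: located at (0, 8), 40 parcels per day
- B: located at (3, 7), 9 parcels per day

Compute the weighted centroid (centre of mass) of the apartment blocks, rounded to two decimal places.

The minimiser of Σwᵢ‖p−pᵢ‖² is the weighted centroid p* = (Σwᵢpᵢ)/(Σwᵢ).
Σwᵢ = 305.
Σwᵢxᵢ = 250·7 + 6·4 + 40·0 + 9·3 = 1801.
Σwᵢyᵢ = 250·4 + 6·5 + 40·8 + 9·7 = 1413.
x* = 1801/305 = 5.90, y* = 1413/305 = 4.63.

(5.90, 4.63)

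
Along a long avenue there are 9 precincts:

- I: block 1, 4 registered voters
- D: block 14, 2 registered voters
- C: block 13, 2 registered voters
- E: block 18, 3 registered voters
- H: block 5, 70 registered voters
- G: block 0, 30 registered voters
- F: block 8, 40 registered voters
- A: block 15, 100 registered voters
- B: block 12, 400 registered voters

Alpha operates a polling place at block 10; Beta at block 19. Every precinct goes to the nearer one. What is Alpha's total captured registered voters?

The indifferent point is the midpoint (10+19)/2 = 14.5; precincts left of it (closer to Alpha at 10) go to Alpha, those right go to Beta.
  G at 0 (w=30) → Alpha
  I at 1 (w=4) → Alpha
  H at 5 (w=70) → Alpha
  F at 8 (w=40) → Alpha
  B at 12 (w=400) → Alpha
  C at 13 (w=2) → Alpha
  D at 14 (w=2) → Alpha
  A at 15 (w=100) → Beta
  E at 18 (w=3) → Beta
Alpha captures 548; Beta captures 103.

548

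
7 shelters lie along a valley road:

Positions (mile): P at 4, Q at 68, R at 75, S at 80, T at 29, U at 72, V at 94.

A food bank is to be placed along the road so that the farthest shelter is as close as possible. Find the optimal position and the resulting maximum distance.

The 1-center on a line is the midpoint of the two extreme points: leftmost at 4, rightmost at 94.
Optimal location = (4 + 94)/2 = 49; maximum distance = (94 − 4)/2 = 45.

location 49, max distance 45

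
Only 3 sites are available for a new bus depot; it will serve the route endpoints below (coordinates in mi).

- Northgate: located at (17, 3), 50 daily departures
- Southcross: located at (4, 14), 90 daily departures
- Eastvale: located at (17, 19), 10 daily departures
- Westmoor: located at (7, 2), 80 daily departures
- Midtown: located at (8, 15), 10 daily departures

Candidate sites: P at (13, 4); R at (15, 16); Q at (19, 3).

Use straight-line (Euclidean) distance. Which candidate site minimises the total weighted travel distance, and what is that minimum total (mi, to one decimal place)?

P, total 2199.0 mi

Total weighted distance at each candidate:
  P (13, 4): total = 2199.0
  R (15, 16): total = 3060.6
  Q (19, 3): total = 3061.5
Minimum is at P with total 2199.0 mi.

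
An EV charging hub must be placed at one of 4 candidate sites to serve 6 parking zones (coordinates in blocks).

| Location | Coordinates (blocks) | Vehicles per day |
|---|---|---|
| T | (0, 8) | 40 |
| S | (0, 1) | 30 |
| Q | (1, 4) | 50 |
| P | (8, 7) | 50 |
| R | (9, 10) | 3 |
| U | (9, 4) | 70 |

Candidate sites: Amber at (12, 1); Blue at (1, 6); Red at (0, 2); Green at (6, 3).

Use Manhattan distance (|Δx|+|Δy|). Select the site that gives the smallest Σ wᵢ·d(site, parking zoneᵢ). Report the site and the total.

Blue, total 1536 blocks

Total weighted distance at each candidate:
  Amber (12, 1): total = 2776
  Blue (1, 6): total = 1536
  Red (0, 2): total = 1891
  Green (6, 3): total = 1590
Minimum is at Blue with total 1536 blocks.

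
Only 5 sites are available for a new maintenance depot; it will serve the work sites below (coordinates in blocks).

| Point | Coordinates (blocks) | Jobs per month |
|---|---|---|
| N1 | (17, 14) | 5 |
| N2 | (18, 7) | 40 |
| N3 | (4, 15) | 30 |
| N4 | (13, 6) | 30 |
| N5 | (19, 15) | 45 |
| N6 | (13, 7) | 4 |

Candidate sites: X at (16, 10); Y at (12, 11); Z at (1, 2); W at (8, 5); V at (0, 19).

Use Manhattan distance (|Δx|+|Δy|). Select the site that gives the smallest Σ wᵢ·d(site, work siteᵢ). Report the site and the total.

X, total 1329 blocks

Total weighted distance at each candidate:
  X (16, 10): total = 1329
  Y (12, 11): total = 1495
  Z (1, 2): total = 3443
  W (8, 5): total = 2143
  V (0, 19): total = 3465
Minimum is at X with total 1329 blocks.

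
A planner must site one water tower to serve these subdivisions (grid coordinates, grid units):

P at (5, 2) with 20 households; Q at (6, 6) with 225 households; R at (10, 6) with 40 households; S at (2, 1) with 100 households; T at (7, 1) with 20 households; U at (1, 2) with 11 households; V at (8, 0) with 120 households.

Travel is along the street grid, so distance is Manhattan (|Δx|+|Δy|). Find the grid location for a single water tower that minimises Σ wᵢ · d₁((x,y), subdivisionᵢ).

(6, 2)

Manhattan distance separates: Σwᵢ(|x−xᵢ|+|y−yᵢ|) = Σwᵢ|x−xᵢ| + Σwᵢ|y−yᵢ|, so x and y are optimised independently as 1-D weighted medians.
Total weight W = 536; half = 268.
x-coordinate, sorted with cumulative weight:
  x=1 (U, w=11) cum 11
  x=2 (S, w=100) cum 111
  x=5 (P, w=20) cum 131
  x=6 (Q, w=225) cum 356  ← median
  x=7 (T, w=20) cum 376
  x=8 (V, w=120) cum 496
  x=10 (R, w=40) cum 536
⇒ x* = 6
y-coordinate, sorted with cumulative weight:
  y=0 (V, w=120) cum 120
  y=1 (S, w=100) cum 220
  y=1 (T, w=20) cum 240
  y=2 (P, w=20) cum 260
  y=2 (U, w=11) cum 271  ← median
  y=6 (Q, w=225) cum 496
  y=6 (R, w=40) cum 536
⇒ y* = 2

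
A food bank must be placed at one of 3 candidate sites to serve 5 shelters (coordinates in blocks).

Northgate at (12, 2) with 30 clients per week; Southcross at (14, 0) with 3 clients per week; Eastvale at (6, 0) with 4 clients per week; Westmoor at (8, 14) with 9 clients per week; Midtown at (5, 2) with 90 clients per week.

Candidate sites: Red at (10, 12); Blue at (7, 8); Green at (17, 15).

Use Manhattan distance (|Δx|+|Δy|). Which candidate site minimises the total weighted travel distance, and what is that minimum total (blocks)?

Blue, total 1194 blocks

Total weighted distance at each candidate:
  Red (10, 12): total = 1858
  Blue (7, 8): total = 1194
  Green (17, 15): total = 3038
Minimum is at Blue with total 1194 blocks.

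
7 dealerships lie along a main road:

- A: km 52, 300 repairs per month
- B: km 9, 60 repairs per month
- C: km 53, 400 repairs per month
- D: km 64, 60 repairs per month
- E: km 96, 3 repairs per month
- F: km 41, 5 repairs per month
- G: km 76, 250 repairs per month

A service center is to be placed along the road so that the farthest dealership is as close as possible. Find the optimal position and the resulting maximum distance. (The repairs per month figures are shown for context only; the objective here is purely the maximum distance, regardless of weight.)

location 52.5, max distance 43.5

The 1-center on a line is the midpoint of the two extreme points: leftmost at 9, rightmost at 96.
Optimal location = (9 + 96)/2 = 52.5; maximum distance = (96 − 9)/2 = 43.5.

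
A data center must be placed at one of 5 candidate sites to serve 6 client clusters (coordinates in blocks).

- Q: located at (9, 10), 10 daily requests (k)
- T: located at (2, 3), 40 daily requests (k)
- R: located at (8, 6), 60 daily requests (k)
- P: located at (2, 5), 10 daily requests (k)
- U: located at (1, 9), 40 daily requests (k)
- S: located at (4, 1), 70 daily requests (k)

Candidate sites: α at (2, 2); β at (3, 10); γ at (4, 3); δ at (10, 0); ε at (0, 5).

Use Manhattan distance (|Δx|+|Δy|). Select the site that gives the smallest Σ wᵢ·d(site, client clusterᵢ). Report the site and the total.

γ, total 1160 blocks

Total weighted distance at each candidate:
  α (2, 2): total = 1350
  β (3, 10): total = 1800
  γ (4, 3): total = 1160
  δ (10, 0): total = 2370
  ε (0, 5): total = 1620
Minimum is at γ with total 1160 blocks.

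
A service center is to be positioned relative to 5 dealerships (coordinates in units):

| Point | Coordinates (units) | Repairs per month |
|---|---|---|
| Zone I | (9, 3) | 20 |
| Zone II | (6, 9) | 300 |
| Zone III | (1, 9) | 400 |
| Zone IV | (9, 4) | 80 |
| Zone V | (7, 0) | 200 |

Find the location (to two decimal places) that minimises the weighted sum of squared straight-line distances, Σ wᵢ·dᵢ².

(4.50, 6.68)

The minimiser of Σwᵢ‖p−pᵢ‖² is the weighted centroid p* = (Σwᵢpᵢ)/(Σwᵢ).
Σwᵢ = 1000.
Σwᵢxᵢ = 20·9 + 300·6 + 400·1 + 80·9 + 200·7 = 4500.
Σwᵢyᵢ = 20·3 + 300·9 + 400·9 + 80·4 + 200·0 = 6680.
x* = 4500/1000 = 4.50, y* = 6680/1000 = 6.68.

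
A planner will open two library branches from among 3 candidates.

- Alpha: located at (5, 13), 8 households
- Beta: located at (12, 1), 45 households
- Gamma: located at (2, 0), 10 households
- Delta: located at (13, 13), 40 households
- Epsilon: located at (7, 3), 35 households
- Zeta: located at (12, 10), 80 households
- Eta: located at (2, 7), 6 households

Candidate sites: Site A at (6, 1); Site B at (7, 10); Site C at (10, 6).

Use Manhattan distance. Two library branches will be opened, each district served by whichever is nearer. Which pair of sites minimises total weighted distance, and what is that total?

{Site A, Site B}, total 1273

Evaluate every pair (each demand assigned to the nearer of the two):
  {Site A, Site B}: total = 1273
  {Site A, Site C}: total = 1455
  {Site B, Site C}: total = 1513
Best pair: {Site A, Site B} with total 1273.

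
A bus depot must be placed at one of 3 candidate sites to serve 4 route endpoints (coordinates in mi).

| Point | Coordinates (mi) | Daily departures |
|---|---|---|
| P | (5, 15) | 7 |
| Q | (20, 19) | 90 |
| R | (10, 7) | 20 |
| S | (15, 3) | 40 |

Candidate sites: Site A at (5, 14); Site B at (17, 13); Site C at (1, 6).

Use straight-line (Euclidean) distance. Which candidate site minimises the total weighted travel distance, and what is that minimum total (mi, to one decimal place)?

Total weighted distance at each candidate:
  Site A (5, 14): total = 2196.7
  Site B (17, 13): total = 1281.2
  Site C (1, 6): total = 2894.7
Minimum is at Site B with total 1281.2 mi.

Site B, total 1281.2 mi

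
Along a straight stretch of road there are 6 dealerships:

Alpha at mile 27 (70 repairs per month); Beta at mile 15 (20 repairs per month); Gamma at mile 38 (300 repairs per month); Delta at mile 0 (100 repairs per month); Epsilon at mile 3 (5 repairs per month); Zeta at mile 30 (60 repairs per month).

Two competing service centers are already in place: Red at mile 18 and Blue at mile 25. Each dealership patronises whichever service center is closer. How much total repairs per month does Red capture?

The indifferent point is the midpoint (18+25)/2 = 21.5; dealerships left of it (closer to Red at 18) go to Red, those right go to Blue.
  Delta at 0 (w=100) → Red
  Epsilon at 3 (w=5) → Red
  Beta at 15 (w=20) → Red
  Alpha at 27 (w=70) → Blue
  Zeta at 30 (w=60) → Blue
  Gamma at 38 (w=300) → Blue
Red captures 125; Blue captures 430.

125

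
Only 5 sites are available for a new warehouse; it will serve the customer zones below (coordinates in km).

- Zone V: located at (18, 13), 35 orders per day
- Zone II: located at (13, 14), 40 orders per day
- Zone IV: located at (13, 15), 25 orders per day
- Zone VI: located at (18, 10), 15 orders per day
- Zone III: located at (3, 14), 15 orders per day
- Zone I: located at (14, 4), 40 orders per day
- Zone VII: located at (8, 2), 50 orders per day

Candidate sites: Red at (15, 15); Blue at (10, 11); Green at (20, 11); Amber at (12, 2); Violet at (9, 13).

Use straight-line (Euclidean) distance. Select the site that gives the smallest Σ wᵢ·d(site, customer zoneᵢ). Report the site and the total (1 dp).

Blue, total 1602.0 km

Total weighted distance at each candidate:
  Red (15, 15): total = 1713.8
  Blue (10, 11): total = 1602.0
  Green (20, 11): total = 2016.4
  Amber (12, 2): total = 1934.3
  Violet (9, 13): total = 1789.4
Minimum is at Blue with total 1602.0 km.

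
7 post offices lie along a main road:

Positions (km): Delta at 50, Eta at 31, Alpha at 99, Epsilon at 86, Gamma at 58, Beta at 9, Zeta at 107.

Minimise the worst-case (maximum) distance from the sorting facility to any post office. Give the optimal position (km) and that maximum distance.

location 58, max distance 49

The 1-center on a line is the midpoint of the two extreme points: leftmost at 9, rightmost at 107.
Optimal location = (9 + 107)/2 = 58; maximum distance = (107 − 9)/2 = 49.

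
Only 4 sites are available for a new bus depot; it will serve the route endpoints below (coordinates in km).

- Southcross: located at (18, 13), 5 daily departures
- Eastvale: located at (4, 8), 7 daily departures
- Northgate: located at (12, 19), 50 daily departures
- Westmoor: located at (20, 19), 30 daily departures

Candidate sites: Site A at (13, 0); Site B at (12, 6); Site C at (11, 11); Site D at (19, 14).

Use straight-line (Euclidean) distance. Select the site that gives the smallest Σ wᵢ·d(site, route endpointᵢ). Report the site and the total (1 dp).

Site D, total 703.2 km

Total weighted distance at each candidate:
  Site A (13, 0): total = 1712.7
  Site B (12, 6): total = 1211.8
  Site C (11, 11): total = 854.1
  Site D (19, 14): total = 703.2
Minimum is at Site D with total 703.2 km.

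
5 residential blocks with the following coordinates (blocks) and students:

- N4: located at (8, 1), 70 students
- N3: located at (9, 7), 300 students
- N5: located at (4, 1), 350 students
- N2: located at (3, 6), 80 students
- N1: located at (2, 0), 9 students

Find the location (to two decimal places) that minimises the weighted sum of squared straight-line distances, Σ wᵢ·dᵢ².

(6.08, 3.71)

The minimiser of Σwᵢ‖p−pᵢ‖² is the weighted centroid p* = (Σwᵢpᵢ)/(Σwᵢ).
Σwᵢ = 809.
Σwᵢxᵢ = 70·8 + 300·9 + 350·4 + 80·3 + 9·2 = 4918.
Σwᵢyᵢ = 70·1 + 300·7 + 350·1 + 80·6 + 9·0 = 3000.
x* = 4918/809 = 6.08, y* = 3000/809 = 3.71.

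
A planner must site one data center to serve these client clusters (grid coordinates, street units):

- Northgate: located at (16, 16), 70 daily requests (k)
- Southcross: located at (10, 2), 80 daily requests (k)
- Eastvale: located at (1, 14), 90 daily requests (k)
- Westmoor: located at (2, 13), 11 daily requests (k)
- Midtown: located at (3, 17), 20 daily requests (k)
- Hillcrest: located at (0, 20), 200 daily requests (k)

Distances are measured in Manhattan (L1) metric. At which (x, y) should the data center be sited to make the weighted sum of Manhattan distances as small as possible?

Manhattan distance separates: Σwᵢ(|x−xᵢ|+|y−yᵢ|) = Σwᵢ|x−xᵢ| + Σwᵢ|y−yᵢ|, so x and y are optimised independently as 1-D weighted medians.
Total weight W = 471; half = 235.5.
x-coordinate, sorted with cumulative weight:
  x=0 (Hillcrest, w=200) cum 200
  x=1 (Eastvale, w=90) cum 290  ← median
  x=2 (Westmoor, w=11) cum 301
  x=3 (Midtown, w=20) cum 321
  x=10 (Southcross, w=80) cum 401
  x=16 (Northgate, w=70) cum 471
⇒ x* = 1
y-coordinate, sorted with cumulative weight:
  y=2 (Southcross, w=80) cum 80
  y=13 (Westmoor, w=11) cum 91
  y=14 (Eastvale, w=90) cum 181
  y=16 (Northgate, w=70) cum 251  ← median
  y=17 (Midtown, w=20) cum 271
  y=20 (Hillcrest, w=200) cum 471
⇒ y* = 16

(1, 16)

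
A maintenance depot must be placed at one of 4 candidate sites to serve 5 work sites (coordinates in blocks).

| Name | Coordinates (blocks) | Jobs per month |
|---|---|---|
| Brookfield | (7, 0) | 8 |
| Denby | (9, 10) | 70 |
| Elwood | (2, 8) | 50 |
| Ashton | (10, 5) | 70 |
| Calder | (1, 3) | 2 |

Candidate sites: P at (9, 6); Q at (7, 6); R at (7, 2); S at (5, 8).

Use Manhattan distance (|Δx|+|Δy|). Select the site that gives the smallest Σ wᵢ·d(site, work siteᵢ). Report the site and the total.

P, total 956 blocks

Total weighted distance at each candidate:
  P (9, 6): total = 956
  Q (7, 6): total = 1116
  R (7, 2): total = 1700
  S (5, 8): total = 1228
Minimum is at P with total 956 blocks.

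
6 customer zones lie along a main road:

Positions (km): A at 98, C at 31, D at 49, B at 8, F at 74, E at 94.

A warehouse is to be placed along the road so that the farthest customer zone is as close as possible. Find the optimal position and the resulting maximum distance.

location 53, max distance 45

The 1-center on a line is the midpoint of the two extreme points: leftmost at 8, rightmost at 98.
Optimal location = (8 + 98)/2 = 53; maximum distance = (98 − 8)/2 = 45.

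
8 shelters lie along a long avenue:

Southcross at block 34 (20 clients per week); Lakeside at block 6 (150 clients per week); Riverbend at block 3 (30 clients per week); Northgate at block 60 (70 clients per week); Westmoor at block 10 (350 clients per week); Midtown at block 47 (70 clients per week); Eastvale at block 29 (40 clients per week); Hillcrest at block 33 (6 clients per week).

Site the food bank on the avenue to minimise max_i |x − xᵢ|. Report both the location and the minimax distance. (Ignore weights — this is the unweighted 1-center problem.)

location 31.5, max distance 28.5

The 1-center on a line is the midpoint of the two extreme points: leftmost at 3, rightmost at 60.
Optimal location = (3 + 60)/2 = 31.5; maximum distance = (60 − 3)/2 = 28.5.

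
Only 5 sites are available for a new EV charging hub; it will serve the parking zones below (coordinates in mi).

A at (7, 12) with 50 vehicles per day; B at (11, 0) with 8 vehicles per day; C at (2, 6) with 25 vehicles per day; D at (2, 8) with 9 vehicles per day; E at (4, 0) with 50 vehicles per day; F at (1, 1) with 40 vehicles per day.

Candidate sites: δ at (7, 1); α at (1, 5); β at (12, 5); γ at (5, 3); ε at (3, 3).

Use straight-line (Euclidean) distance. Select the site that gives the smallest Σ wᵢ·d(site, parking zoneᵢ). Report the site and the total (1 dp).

ε, total 957.0 mi

Total weighted distance at each candidate:
  δ (7, 1): total = 1235.3
  α (1, 5): total = 1065.8
  β (12, 5): total = 1756.0
  γ (5, 3): total = 1010.2
  ε (3, 3): total = 957.0
Minimum is at ε with total 957.0 mi.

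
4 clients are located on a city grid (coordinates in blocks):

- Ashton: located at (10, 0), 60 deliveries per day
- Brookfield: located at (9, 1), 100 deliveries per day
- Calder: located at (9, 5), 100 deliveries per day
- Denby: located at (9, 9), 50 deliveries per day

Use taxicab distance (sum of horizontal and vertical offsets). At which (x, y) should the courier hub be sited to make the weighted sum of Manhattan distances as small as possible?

Manhattan distance separates: Σwᵢ(|x−xᵢ|+|y−yᵢ|) = Σwᵢ|x−xᵢ| + Σwᵢ|y−yᵢ|, so x and y are optimised independently as 1-D weighted medians.
Total weight W = 310; half = 155.
x-coordinate, sorted with cumulative weight:
  x=9 (Brookfield, w=100) cum 100
  x=9 (Calder, w=100) cum 200  ← median
  x=9 (Denby, w=50) cum 250
  x=10 (Ashton, w=60) cum 310
⇒ x* = 9
y-coordinate, sorted with cumulative weight:
  y=0 (Ashton, w=60) cum 60
  y=1 (Brookfield, w=100) cum 160  ← median
  y=5 (Calder, w=100) cum 260
  y=9 (Denby, w=50) cum 310
⇒ y* = 1

(9, 1)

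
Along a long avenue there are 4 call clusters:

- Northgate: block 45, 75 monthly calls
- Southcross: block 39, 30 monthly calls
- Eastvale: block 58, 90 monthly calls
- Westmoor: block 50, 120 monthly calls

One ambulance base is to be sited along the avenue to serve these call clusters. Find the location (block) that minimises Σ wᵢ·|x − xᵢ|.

For a sum of weighted absolute distances on a line, the optimum is the weighted median (not the mean). Total weight W = 315; half-weight = 157.5.
Sort by position and accumulate weight:
  block 39 (Southcross, w=30) → cum 30
  block 45 (Northgate, w=75) → cum 105
  block 50 (Westmoor, w=120) → cum 225  ≥ 157.5 → median here
  block 58 (Eastvale, w=90) → cum 315
Optimal location: block 50.

x = 50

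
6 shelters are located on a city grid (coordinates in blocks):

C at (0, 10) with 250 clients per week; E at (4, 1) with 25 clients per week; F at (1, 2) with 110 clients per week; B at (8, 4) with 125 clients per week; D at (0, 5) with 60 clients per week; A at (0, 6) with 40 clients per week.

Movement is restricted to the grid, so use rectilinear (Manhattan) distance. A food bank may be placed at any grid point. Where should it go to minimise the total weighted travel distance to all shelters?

Manhattan distance separates: Σwᵢ(|x−xᵢ|+|y−yᵢ|) = Σwᵢ|x−xᵢ| + Σwᵢ|y−yᵢ|, so x and y are optimised independently as 1-D weighted medians.
Total weight W = 610; half = 305.
x-coordinate, sorted with cumulative weight:
  x=0 (C, w=250) cum 250
  x=0 (D, w=60) cum 310  ← median
  x=0 (A, w=40) cum 350
  x=1 (F, w=110) cum 460
  x=4 (E, w=25) cum 485
  x=8 (B, w=125) cum 610
⇒ x* = 0
y-coordinate, sorted with cumulative weight:
  y=1 (E, w=25) cum 25
  y=2 (F, w=110) cum 135
  y=4 (B, w=125) cum 260
  y=5 (D, w=60) cum 320  ← median
  y=6 (A, w=40) cum 360
  y=10 (C, w=250) cum 610
⇒ y* = 5

(0, 5)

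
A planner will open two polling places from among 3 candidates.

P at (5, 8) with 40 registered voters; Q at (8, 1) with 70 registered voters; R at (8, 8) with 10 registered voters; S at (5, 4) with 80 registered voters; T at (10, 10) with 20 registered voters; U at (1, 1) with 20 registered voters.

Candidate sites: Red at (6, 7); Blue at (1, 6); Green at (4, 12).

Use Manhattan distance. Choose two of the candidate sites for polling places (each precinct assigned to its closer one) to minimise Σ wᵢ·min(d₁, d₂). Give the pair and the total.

Evaluate every pair (each demand assigned to the nearer of the two):
  {Red, Blue}: total = 1230
  {Red, Green}: total = 1350
  {Blue, Green}: total = 1860
Best pair: {Red, Blue} with total 1230.

{Red, Blue}, total 1230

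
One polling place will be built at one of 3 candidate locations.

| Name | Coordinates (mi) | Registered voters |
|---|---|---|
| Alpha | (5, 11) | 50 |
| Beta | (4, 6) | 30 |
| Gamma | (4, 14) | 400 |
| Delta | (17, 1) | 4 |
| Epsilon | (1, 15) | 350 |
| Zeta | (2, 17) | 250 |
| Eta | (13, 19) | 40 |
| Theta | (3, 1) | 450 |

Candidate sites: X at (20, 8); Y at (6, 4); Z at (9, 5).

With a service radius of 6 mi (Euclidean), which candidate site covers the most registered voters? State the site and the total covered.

Coverage radius r = 6 mi; a point is covered iff (Δx)²+(Δy)² ≤ 6² = 36.
  X (20, 8): covers {none} → 0
  Y (6, 4): covers {Beta, Theta} → 480
  Z (9, 5): covers {Beta} → 30
Maximum coverage at Y: 480 registered voters.

Y, covering 480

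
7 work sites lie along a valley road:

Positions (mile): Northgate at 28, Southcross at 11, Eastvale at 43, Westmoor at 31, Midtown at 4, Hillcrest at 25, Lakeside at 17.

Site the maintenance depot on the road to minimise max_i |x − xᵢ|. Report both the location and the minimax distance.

location 23.5, max distance 19.5

The 1-center on a line is the midpoint of the two extreme points: leftmost at 4, rightmost at 43.
Optimal location = (4 + 43)/2 = 23.5; maximum distance = (43 − 4)/2 = 19.5.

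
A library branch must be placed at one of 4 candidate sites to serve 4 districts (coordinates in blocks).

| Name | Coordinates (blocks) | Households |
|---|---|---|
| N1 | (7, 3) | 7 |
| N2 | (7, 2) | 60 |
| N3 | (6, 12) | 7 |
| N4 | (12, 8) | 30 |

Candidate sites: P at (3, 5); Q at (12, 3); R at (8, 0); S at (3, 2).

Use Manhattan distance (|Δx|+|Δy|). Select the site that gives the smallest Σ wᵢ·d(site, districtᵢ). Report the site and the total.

Total weighted distance at each candidate:
  P (3, 5): total = 892
  Q (12, 3): total = 650
  R (8, 0): total = 666
  S (3, 2): total = 816
Minimum is at Q with total 650 blocks.

Q, total 650 blocks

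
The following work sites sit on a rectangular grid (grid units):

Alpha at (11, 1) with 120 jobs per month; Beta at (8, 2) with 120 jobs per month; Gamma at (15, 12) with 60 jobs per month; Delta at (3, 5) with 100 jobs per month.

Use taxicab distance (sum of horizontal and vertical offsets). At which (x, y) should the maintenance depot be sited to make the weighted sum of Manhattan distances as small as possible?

Manhattan distance separates: Σwᵢ(|x−xᵢ|+|y−yᵢ|) = Σwᵢ|x−xᵢ| + Σwᵢ|y−yᵢ|, so x and y are optimised independently as 1-D weighted medians.
Total weight W = 400; half = 200.
x-coordinate, sorted with cumulative weight:
  x=3 (Delta, w=100) cum 100
  x=8 (Beta, w=120) cum 220  ← median
  x=11 (Alpha, w=120) cum 340
  x=15 (Gamma, w=60) cum 400
⇒ x* = 8
y-coordinate, sorted with cumulative weight:
  y=1 (Alpha, w=120) cum 120
  y=2 (Beta, w=120) cum 240  ← median
  y=5 (Delta, w=100) cum 340
  y=12 (Gamma, w=60) cum 400
⇒ y* = 2

(8, 2)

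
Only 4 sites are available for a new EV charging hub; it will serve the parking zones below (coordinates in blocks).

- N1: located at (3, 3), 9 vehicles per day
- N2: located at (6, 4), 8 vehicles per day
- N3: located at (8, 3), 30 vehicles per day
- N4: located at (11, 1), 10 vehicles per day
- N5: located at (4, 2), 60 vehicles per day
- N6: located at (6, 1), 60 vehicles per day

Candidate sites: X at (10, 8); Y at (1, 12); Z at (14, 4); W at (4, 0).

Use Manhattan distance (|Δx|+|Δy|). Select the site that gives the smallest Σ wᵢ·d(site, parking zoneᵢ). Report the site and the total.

Total weighted distance at each candidate:
  X (10, 8): total = 1842
  Y (1, 12): total = 2633
  Z (14, 4): total = 1822
  W (4, 0): total = 674
Minimum is at W with total 674 blocks.

W, total 674 blocks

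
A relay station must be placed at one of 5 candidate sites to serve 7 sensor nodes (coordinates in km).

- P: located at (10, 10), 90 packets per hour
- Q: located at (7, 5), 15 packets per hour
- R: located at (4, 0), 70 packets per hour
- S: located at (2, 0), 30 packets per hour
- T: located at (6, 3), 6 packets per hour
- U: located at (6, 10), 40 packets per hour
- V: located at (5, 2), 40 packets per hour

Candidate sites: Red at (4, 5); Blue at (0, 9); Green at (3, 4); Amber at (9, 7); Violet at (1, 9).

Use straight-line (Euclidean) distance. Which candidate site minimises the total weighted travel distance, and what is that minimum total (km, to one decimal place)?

Red, total 1618.3 km

Total weighted distance at each candidate:
  Red (4, 5): total = 1618.3
  Blue (0, 9): total = 2629.7
  Green (3, 4): total = 1704.4
  Amber (9, 7): total = 1682.0
  Violet (1, 9): total = 2432.2
Minimum is at Red with total 1618.3 km.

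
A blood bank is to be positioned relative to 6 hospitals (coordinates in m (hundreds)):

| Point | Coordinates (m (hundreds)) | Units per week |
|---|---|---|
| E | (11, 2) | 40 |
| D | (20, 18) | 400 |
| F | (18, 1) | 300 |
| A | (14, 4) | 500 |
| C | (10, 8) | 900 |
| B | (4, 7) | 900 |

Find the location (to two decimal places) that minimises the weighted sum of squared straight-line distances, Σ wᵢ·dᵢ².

The minimiser of Σwᵢ‖p−pᵢ‖² is the weighted centroid p* = (Σwᵢpᵢ)/(Σwᵢ).
Σwᵢ = 3040.
Σwᵢxᵢ = 40·11 + 400·20 + 300·18 + 500·14 + 900·10 + 900·4 = 33440.
Σwᵢyᵢ = 40·2 + 400·18 + 300·1 + 500·4 + 900·8 + 900·7 = 23080.
x* = 33440/3040 = 11.00, y* = 23080/3040 = 7.59.

(11.00, 7.59)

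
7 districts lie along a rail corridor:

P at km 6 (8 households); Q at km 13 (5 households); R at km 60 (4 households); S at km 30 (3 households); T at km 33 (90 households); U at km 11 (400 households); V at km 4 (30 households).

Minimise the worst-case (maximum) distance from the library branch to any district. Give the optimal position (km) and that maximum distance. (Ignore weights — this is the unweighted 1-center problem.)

The 1-center on a line is the midpoint of the two extreme points: leftmost at 4, rightmost at 60.
Optimal location = (4 + 60)/2 = 32; maximum distance = (60 − 4)/2 = 28.

location 32, max distance 28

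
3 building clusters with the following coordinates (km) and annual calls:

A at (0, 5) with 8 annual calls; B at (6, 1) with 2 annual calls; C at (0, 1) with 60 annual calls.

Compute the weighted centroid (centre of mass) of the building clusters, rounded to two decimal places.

(0.17, 1.46)

The minimiser of Σwᵢ‖p−pᵢ‖² is the weighted centroid p* = (Σwᵢpᵢ)/(Σwᵢ).
Σwᵢ = 70.
Σwᵢxᵢ = 8·0 + 2·6 + 60·0 = 12.
Σwᵢyᵢ = 8·5 + 2·1 + 60·1 = 102.
x* = 12/70 = 0.17, y* = 102/70 = 1.46.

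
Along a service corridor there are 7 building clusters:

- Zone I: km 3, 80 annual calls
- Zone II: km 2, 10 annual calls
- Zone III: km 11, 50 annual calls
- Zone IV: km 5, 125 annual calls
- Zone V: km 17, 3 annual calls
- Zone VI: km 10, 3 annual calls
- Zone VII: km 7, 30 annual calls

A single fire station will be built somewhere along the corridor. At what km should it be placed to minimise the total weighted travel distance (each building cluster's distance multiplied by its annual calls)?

x = 5

For a sum of weighted absolute distances on a line, the optimum is the weighted median (not the mean). Total weight W = 301; half-weight = 150.5.
Sort by position and accumulate weight:
  km 2 (Zone II, w=10) → cum 10
  km 3 (Zone I, w=80) → cum 90
  km 5 (Zone IV, w=125) → cum 215  ≥ 150.5 → median here
  km 7 (Zone VII, w=30) → cum 245
  km 10 (Zone VI, w=3) → cum 248
  km 11 (Zone III, w=50) → cum 298
  km 17 (Zone V, w=3) → cum 301
Optimal location: km 5.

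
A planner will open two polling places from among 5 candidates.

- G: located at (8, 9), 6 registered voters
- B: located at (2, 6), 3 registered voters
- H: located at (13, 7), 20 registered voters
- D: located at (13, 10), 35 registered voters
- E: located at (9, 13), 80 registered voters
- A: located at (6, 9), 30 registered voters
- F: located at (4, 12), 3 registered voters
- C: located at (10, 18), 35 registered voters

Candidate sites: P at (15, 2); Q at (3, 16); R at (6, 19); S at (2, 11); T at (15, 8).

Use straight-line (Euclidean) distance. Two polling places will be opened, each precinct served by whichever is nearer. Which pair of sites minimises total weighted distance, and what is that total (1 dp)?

{R, T}, total 1200.1

Evaluate every pair (each demand assigned to the nearer of the two):
  {R, T}: total = 1200.1
  {Q, T}: total = 1248.6
  {S, T}: total = 1292.0
  {R, S}: total = 1495.5
  {P, R}: total = 1499.3
  {P, Q}: total = 1510.4
  {P, S}: total = 1544.6
  {P, T}: total = 1548.5
  {Q, S}: total = 1606.0
  {Q, R}: total = 1671.7
Best pair: {R, T} with total 1200.1.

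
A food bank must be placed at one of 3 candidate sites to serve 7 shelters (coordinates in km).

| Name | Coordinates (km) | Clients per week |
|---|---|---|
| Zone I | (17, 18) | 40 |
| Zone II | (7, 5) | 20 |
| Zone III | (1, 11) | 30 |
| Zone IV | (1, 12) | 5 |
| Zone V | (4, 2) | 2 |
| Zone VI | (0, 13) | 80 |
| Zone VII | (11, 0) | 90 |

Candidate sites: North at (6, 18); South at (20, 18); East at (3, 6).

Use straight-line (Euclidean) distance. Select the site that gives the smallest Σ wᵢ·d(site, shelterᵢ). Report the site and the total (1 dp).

East, total 2530.7 km

Total weighted distance at each candidate:
  North (6, 18): total = 3336.3
  South (20, 18): total = 4700.5
  East (3, 6): total = 2530.7
Minimum is at East with total 2530.7 km.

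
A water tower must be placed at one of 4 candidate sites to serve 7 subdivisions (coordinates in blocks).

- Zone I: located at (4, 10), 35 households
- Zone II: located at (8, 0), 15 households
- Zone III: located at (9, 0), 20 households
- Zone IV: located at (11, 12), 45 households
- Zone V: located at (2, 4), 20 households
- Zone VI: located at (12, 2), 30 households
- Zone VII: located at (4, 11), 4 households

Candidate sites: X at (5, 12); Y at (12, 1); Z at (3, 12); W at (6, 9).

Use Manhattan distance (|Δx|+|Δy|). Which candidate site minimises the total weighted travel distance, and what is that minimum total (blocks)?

Total weighted distance at each candidate:
  X (5, 12): total = 1658
  Y (12, 1): total = 1652
  Z (3, 12): total = 1838
  W (6, 9): total = 1456
Minimum is at W with total 1456 blocks.

W, total 1456 blocks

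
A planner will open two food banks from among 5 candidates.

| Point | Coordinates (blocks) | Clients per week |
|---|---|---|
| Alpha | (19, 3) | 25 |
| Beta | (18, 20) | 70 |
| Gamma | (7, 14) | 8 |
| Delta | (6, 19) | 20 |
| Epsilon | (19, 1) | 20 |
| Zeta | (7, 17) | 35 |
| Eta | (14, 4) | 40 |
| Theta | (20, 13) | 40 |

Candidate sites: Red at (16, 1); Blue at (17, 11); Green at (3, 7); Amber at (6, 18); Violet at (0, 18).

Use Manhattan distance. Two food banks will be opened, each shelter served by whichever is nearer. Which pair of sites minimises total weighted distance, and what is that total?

{Blue, Amber}, total 1920

Evaluate every pair (each demand assigned to the nearer of the two):
  {Blue, Amber}: total = 1920
  {Red, Amber}: total = 2135
  {Blue, Violet}: total = 2298
  {Red, Blue}: total = 2329
  {Blue, Green}: total = 2668
  {Red, Violet}: total = 2933
  {Green, Amber}: total = 3370
  {Red, Green}: total = 3373
  {Amber, Violet}: total = 4050
  {Green, Violet}: total = 4328
Best pair: {Blue, Amber} with total 1920.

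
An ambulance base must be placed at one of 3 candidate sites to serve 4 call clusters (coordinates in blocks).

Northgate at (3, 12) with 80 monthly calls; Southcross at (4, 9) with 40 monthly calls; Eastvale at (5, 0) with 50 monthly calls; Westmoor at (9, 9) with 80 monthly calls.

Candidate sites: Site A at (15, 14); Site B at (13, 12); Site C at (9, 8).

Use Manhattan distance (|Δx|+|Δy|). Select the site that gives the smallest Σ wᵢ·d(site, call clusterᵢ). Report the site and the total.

Site C, total 1720 blocks

Total weighted distance at each candidate:
  Site A (15, 14): total = 3840
  Site B (13, 12): total = 2840
  Site C (9, 8): total = 1720
Minimum is at Site C with total 1720 blocks.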